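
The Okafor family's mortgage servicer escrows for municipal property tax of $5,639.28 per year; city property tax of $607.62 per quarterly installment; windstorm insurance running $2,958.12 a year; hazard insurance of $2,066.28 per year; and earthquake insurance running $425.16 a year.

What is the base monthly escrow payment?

Municipal property tax: $5,639.28 annually
City property tax: $607.62 × 4 = $2,430.48 annually
Windstorm insurance: $2,958.12 annually
Hazard insurance: $2,066.28 annually
Earthquake insurance: $425.16 annually
Total annual escrow = $5,639.28 + $2,430.48 + $2,958.12 + $2,066.28 + $425.16 = $13,519.32
Monthly = $13,519.32 ÷ 12 = $1,126.61

$1,126.61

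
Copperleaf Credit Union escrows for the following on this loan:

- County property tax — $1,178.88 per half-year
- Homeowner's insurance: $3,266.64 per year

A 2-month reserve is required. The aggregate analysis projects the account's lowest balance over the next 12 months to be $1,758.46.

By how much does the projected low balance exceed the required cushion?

County property tax = $1,178.88 × 2 = $2,357.76/yr
Homeowner's insurance = $3,266.64/yr
Combined annual = $2,357.76 + $3,266.64 = $5,624.40
Monthly escrow = $5,624.40 ÷ 12 = $468.70
Required cushion = 2 × $468.70 = $937.40
Excess over cushion: $1,758.46 − $937.40 = $821.06

$821.06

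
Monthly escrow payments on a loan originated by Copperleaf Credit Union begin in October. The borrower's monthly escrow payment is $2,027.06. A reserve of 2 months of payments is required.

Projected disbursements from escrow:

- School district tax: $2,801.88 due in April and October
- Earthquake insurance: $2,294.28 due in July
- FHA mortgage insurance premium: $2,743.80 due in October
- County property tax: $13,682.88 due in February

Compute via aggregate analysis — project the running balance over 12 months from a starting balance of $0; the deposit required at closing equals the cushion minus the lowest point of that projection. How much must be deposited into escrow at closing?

$13,147.38

Cushion = 2 × $2,027.06 = $4,054.12
Trial balance (start $0, +$2,027.06 each month, − disbursements):
  Oct: +$2,027.06 − $5,545.68 → -$3,518.62
  Nov: +$2,027.06 → -$1,491.56
  Dec: +$2,027.06 → $535.50
  Jan: +$2,027.06 → $2,562.56
  Feb: +$2,027.06 − $13,682.88 → -$9,093.26
  Mar: +$2,027.06 → -$7,066.20
  Apr: +$2,027.06 − $2,801.88 → -$7,841.02
  May: +$2,027.06 → -$5,813.96
  Jun: +$2,027.06 → -$3,786.90
  Jul: +$2,027.06 − $2,294.28 → -$4,054.12
  Aug: +$2,027.06 → -$2,027.06
  Sep: +$2,027.06 → $0.00
Lowest trial balance = -$9,093.26 (Feb)
Initial deposit = cushion − low point = $4,054.12 − (-$9,093.26) = $13,147.38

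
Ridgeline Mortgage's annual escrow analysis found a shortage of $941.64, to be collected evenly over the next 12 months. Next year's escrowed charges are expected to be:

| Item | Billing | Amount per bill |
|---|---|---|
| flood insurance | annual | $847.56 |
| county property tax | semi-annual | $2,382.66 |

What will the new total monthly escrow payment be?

Flood insurance — $847.56 per year
County property tax — $2,382.66 × 2 = $4,765.32 per year
Annual escrow total = $5,612.88
Monthly = $5,612.88 / 12 = $467.74
Monthly shortage recovery: $941.64 / 12 = $78.47
Adjusted monthly = $467.74 + $78.47 = $546.21

$546.21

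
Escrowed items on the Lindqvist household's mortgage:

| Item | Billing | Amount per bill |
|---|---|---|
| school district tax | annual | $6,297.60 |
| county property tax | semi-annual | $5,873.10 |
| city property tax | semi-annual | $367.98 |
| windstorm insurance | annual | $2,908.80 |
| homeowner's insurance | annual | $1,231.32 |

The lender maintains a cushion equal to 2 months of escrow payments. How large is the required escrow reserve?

$3,819.98

School district tax = $6,297.60
County property tax = $5,873.10 × 2 = $11,746.20
City property tax = $367.98 × 2 = $735.96
Windstorm insurance = $2,908.80
Homeowner's insurance = $1,231.32
Combined annual = $22,919.88
Monthly = $22,919.88 / 12 = $1,909.99
Required cushion = 2 × $1,909.99 = $3,819.98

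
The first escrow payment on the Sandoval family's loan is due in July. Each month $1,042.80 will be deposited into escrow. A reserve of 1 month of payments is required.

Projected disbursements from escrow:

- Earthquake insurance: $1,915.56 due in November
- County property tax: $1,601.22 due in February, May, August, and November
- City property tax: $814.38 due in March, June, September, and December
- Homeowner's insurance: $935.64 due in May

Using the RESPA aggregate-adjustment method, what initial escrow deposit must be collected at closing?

$1,761.18

Cushion = 1 × $1,042.80 = $1,042.80
Trial balance (start $0, +$1,042.80 each month, − disbursements):
  Jul: +$1,042.80 → $1,042.80
  Aug: +$1,042.80 − $1,601.22 → $484.38
  Sep: +$1,042.80 − $814.38 → $712.80
  Oct: +$1,042.80 → $1,755.60
  Nov: +$1,042.80 − $3,516.78 → -$718.38
  Dec: +$1,042.80 − $814.38 → -$489.96
  Jan: +$1,042.80 → $552.84
  Feb: +$1,042.80 − $1,601.22 → -$5.58
  Mar: +$1,042.80 − $814.38 → $222.84
  Apr: +$1,042.80 → $1,265.64
  May: +$1,042.80 − $2,536.86 → -$228.42
  Jun: +$1,042.80 − $814.38 → $0.00
Lowest trial balance = -$718.38 (Nov)
Initial deposit = cushion − low point = $1,042.80 − (-$718.38) = $1,761.18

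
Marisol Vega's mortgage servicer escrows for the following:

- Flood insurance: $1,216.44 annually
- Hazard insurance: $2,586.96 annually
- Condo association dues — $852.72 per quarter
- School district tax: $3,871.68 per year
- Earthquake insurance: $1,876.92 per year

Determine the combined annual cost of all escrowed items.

Flood insurance — $1,216.44 per year
Hazard insurance — $2,586.96 per year
Condo association dues — $852.72 × 4 = $3,410.88 per year
School district tax — $3,871.68 per year
Earthquake insurance — $1,876.92 per year
Yearly total = $1,216.44 + $2,586.96 + $3,410.88 + $3,871.68 + $1,876.92 = $12,962.88

$12,962.88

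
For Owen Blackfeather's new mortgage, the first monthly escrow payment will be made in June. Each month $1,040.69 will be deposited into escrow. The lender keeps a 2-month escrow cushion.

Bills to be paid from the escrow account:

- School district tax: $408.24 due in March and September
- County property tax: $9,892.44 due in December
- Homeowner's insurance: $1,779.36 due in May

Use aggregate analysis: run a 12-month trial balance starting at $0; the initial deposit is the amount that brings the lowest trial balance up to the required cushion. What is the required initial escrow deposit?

Cushion = 2 × $1,040.69 = $2,081.38
Trial balance (start $0, +$1,040.69 each month, − disbursements):
  Jun: +$1,040.69 → $1,040.69
  Jul: +$1,040.69 → $2,081.38
  Aug: +$1,040.69 → $3,122.07
  Sep: +$1,040.69 − $408.24 → $3,754.52
  Oct: +$1,040.69 → $4,795.21
  Nov: +$1,040.69 → $5,835.90
  Dec: +$1,040.69 − $9,892.44 → -$3,015.85
  Jan: +$1,040.69 → -$1,975.16
  Feb: +$1,040.69 → -$934.47
  Mar: +$1,040.69 − $408.24 → -$302.02
  Apr: +$1,040.69 → $738.67
  May: +$1,040.69 − $1,779.36 → $0.00
Lowest trial balance = -$3,015.85 (Dec)
Initial deposit = cushion − low point = $2,081.38 − (-$3,015.85) = $5,097.23

$5,097.23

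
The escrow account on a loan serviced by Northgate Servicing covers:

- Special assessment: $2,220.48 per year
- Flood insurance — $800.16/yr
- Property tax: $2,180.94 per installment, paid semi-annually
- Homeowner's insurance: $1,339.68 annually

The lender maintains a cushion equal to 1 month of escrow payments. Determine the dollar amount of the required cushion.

Special assessment = $2,220.48 per year
Flood insurance = $800.16 per year
Property tax = $2,180.94 × 2 = $4,361.88 per year
Homeowner's insurance = $1,339.68 per year
Total per year = $2,220.48 + $800.16 + $4,361.88 + $1,339.68 = $8,722.20
Monthly escrow = $8,722.20 ÷ 12 = $726.85
Cushion = 1 × $726.85 = $726.85

$726.85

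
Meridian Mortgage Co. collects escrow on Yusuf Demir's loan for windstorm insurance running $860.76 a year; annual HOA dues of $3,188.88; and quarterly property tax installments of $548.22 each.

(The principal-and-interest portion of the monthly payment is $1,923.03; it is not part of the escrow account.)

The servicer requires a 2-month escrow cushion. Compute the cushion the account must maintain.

Windstorm insurance = $860.76
HOA dues = $3,188.88
Property tax = $548.22 × 4 = $2,192.88
Combined annual = $6,242.52
Monthly escrow = $6,242.52 / 12 = $520.21
Reserve = 2 × $520.21 = $1,040.42

$1,040.42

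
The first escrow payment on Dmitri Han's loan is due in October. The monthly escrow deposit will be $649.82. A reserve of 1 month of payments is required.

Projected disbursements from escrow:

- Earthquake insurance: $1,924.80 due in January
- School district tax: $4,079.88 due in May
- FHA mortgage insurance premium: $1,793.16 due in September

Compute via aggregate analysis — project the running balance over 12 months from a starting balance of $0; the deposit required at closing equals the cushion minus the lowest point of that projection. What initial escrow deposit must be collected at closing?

$1,455.94

Cushion = 1 × $649.82 = $649.82
Trial balance (start $0, +$649.82 each month, − disbursements):
  Oct: +$649.82 → $649.82
  Nov: +$649.82 → $1,299.64
  Dec: +$649.82 → $1,949.46
  Jan: +$649.82 − $1,924.80 → $674.48
  Feb: +$649.82 → $1,324.30
  Mar: +$649.82 → $1,974.12
  Apr: +$649.82 → $2,623.94
  May: +$649.82 − $4,079.88 → -$806.12
  Jun: +$649.82 → -$156.30
  Jul: +$649.82 → $493.52
  Aug: +$649.82 → $1,143.34
  Sep: +$649.82 − $1,793.16 → $0.00
Lowest trial balance = -$806.12 (May)
Initial deposit = cushion − low point = $649.82 − (-$806.12) = $1,455.94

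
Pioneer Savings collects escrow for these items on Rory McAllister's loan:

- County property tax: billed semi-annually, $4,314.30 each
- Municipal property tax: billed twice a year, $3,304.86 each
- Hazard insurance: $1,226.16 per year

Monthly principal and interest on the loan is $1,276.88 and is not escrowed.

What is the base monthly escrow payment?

County property tax: $4,314.30 × 2 = $8,628.60 per year
Municipal property tax: $3,304.86 × 2 = $6,609.72 per year
Hazard insurance: $1,226.16 per year
Total annual escrow = $16,464.48
Monthly = $16,464.48 / 12 = $1,372.04

$1,372.04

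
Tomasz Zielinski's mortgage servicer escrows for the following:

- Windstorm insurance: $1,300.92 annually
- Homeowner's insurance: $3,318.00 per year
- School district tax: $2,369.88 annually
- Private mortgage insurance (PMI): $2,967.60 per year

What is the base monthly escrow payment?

$829.70

Windstorm insurance — $1,300.92
Homeowner's insurance — $3,318.00
School district tax — $2,369.88
Private mortgage insurance (PMI) — $2,967.60
Combined annual = $1,300.92 + $3,318.00 + $2,369.88 + $2,967.60 = $9,956.40
Monthly = $9,956.40 / 12 = $829.70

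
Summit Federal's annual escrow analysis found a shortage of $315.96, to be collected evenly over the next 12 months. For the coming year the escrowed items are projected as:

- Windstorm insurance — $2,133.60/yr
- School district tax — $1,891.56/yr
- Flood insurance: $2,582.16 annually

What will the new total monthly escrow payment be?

Windstorm insurance: $2,133.60 per year
School district tax: $1,891.56 per year
Flood insurance: $2,582.16 per year
Total per year = $2,133.60 + $1,891.56 + $2,582.16 = $6,607.32
Monthly escrow = $6,607.32 ÷ 12 = $550.61
Shortage spread = $315.96 ÷ 12 = $26.33/mo
New monthly escrow = $550.61 + $26.33 = $576.94

$576.94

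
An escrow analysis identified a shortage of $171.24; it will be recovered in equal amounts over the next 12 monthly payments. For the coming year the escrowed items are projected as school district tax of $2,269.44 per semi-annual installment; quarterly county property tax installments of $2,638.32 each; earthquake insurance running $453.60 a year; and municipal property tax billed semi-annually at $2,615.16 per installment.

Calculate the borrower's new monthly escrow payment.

School district tax: $2,269.44 × 2 = $4,538.88 per year
County property tax: $2,638.32 × 4 = $10,553.28 per year
Earthquake insurance: $453.60 per year
Municipal property tax: $2,615.16 × 2 = $5,230.32 per year
Annual escrow total = $4,538.88 + $10,553.28 + $453.60 + $5,230.32 = $20,776.08
Base monthly escrow = $20,776.08 / 12 = $1,731.34
Shortage per month = $171.24 / 12 = $14.27
New monthly escrow = $1,731.34 + $14.27 = $1,745.61

$1,745.61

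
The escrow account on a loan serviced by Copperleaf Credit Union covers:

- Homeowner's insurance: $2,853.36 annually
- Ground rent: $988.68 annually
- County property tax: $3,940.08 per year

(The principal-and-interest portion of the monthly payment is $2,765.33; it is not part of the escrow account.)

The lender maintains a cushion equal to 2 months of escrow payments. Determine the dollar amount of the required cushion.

Homeowner's insurance — $2,853.36
Ground rent — $988.68
County property tax — $3,940.08
Annual escrow total = $7,782.12
Per month = $7,782.12 ÷ 12 = $648.51
Cushion = 2 × $648.51 = $1,297.02

$1,297.02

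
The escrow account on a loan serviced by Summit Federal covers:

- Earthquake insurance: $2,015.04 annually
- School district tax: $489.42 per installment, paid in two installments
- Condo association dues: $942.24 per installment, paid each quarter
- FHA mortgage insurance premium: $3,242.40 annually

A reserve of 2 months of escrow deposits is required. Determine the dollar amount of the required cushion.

$1,667.54

Earthquake insurance: $2,015.04/yr
School district tax: $489.42 × 2 = $978.84/yr
Condo association dues: $942.24 × 4 = $3,768.96/yr
FHA mortgage insurance premium: $3,242.40/yr
Combined annual = $10,005.24
Per month = $10,005.24 / 12 = $833.77
Cushion = 2 × $833.77 = $1,667.54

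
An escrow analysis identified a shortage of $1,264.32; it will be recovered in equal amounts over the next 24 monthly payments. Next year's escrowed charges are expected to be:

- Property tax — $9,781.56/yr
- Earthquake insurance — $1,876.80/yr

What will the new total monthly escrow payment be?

$1,024.21

Property tax = $9,781.56 per year
Earthquake insurance = $1,876.80 per year
Yearly total = $9,781.56 + $1,876.80 = $11,658.36
Monthly escrow = $11,658.36 / 12 = $971.53
Monthly shortage recovery: $1,264.32 ÷ 24 = $52.68
New monthly escrow = $971.53 + $52.68 = $1,024.21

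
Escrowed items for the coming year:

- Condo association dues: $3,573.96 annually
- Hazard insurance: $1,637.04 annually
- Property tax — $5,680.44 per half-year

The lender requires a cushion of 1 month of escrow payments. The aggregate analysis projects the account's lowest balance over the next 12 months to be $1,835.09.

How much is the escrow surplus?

$454.10

Condo association dues: $3,573.96/yr
Hazard insurance: $1,637.04/yr
Property tax: $5,680.44 × 2 = $11,360.88/yr
Combined annual = $3,573.96 + $1,637.04 + $11,360.88 = $16,571.88
Monthly = $16,571.88 / 12 = $1,380.99
Required cushion = 1 × $1,380.99 = $1,380.99
Excess over cushion: $1,835.09 − $1,380.99 = $454.10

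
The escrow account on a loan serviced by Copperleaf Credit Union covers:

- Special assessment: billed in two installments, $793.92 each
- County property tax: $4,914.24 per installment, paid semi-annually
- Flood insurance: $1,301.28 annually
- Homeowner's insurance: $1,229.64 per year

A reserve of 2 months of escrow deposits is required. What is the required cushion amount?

$2,324.54

Special assessment — $793.92 × 2 = $1,587.84 per year
County property tax — $4,914.24 × 2 = $9,828.48 per year
Flood insurance — $1,301.28 per year
Homeowner's insurance — $1,229.64 per year
Total per year = $13,947.24
Per month = $13,947.24 / 12 = $1,162.27
Required cushion = 2 × $1,162.27 = $2,324.54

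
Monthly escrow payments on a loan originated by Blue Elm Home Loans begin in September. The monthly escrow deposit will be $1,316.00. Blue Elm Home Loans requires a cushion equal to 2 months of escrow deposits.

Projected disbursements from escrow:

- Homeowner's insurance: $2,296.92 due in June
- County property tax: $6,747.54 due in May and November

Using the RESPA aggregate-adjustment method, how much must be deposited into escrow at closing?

Cushion = 2 × $1,316.00 = $2,632.00
Trial balance (start $0, +$1,316.00 each month, − disbursements):
  Sep: +$1,316.00 → $1,316.00
  Oct: +$1,316.00 → $2,632.00
  Nov: +$1,316.00 − $6,747.54 → -$2,799.54
  Dec: +$1,316.00 → -$1,483.54
  Jan: +$1,316.00 → -$167.54
  Feb: +$1,316.00 → $1,148.46
  Mar: +$1,316.00 → $2,464.46
  Apr: +$1,316.00 → $3,780.46
  May: +$1,316.00 − $6,747.54 → -$1,651.08
  Jun: +$1,316.00 − $2,296.92 → -$2,632.00
  Jul: +$1,316.00 → -$1,316.00
  Aug: +$1,316.00 → $0.00
Lowest trial balance = -$2,799.54 (Nov)
Initial deposit = cushion − low point = $2,632.00 − (-$2,799.54) = $5,431.54

$5,431.54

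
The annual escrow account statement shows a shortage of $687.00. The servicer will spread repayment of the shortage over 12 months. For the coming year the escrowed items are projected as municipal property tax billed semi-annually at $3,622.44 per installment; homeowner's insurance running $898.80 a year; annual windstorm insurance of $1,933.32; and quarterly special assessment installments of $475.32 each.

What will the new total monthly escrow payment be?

$1,055.44

Municipal property tax = $3,622.44 × 2 = $7,244.88 annually
Homeowner's insurance = $898.80 annually
Windstorm insurance = $1,933.32 annually
Special assessment = $475.32 × 4 = $1,901.28 annually
Yearly total = $7,244.88 + $898.80 + $1,933.32 + $1,901.28 = $11,978.28
Monthly escrow = $11,978.28 / 12 = $998.19
Shortage spread = $687.00 ÷ 12 = $57.25/mo
New monthly escrow = $998.19 + $57.25 = $1,055.44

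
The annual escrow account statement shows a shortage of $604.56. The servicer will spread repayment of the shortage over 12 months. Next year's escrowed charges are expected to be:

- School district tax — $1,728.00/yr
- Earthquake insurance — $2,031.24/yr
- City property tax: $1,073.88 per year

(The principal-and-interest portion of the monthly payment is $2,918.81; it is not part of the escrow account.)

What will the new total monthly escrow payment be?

$453.14

School district tax = $1,728.00 per year
Earthquake insurance = $2,031.24 per year
City property tax = $1,073.88 per year
Annual escrow total = $1,728.00 + $2,031.24 + $1,073.88 = $4,833.12
Base monthly escrow = $4,833.12 ÷ 12 = $402.76
Shortage per month = $604.56 ÷ 12 = $50.38
Adjusted monthly = $402.76 + $50.38 = $453.14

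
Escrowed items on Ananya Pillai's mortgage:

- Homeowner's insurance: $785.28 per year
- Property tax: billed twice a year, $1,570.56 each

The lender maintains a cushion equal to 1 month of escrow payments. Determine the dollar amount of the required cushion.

$327.20

Homeowner's insurance: $785.28
Property tax: $1,570.56 × 2 = $3,141.12
Total annual escrow = $785.28 + $3,141.12 = $3,926.40
Monthly = $3,926.40 ÷ 12 = $327.20
Reserve = 1 × $327.20 = $327.20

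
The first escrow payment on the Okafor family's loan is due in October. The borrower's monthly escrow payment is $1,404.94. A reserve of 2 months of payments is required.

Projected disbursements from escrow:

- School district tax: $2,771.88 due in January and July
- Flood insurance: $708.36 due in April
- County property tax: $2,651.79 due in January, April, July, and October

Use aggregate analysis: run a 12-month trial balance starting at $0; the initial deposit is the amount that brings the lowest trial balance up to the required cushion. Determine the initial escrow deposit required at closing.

$5,619.76

Cushion = 2 × $1,404.94 = $2,809.88
Trial balance (start $0, +$1,404.94 each month, − disbursements):
  Oct: +$1,404.94 − $2,651.79 → -$1,246.85
  Nov: +$1,404.94 → $158.09
  Dec: +$1,404.94 → $1,563.03
  Jan: +$1,404.94 − $5,423.67 → -$2,455.70
  Feb: +$1,404.94 → -$1,050.76
  Mar: +$1,404.94 → $354.18
  Apr: +$1,404.94 − $3,360.15 → -$1,601.03
  May: +$1,404.94 → -$196.09
  Jun: +$1,404.94 → $1,208.85
  Jul: +$1,404.94 − $5,423.67 → -$2,809.88
  Aug: +$1,404.94 → -$1,404.94
  Sep: +$1,404.94 → $0.00
Lowest trial balance = -$2,809.88 (Jul)
Initial deposit = cushion − low point = $2,809.88 − (-$2,809.88) = $5,619.76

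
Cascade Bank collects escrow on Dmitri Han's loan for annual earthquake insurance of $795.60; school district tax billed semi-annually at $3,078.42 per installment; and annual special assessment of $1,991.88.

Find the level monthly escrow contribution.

$745.36

Earthquake insurance: $795.60 per year
School district tax: $3,078.42 × 2 = $6,156.84 per year
Special assessment: $1,991.88 per year
Total per year = $795.60 + $6,156.84 + $1,991.88 = $8,944.32
Base monthly escrow = $8,944.32 ÷ 12 = $745.36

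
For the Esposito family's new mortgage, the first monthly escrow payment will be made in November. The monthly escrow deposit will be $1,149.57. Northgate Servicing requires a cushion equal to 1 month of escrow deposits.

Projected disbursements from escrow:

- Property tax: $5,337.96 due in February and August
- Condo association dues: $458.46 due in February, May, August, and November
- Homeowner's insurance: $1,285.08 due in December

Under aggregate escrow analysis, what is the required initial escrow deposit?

$4,091.25

Cushion = 1 × $1,149.57 = $1,149.57
Trial balance (start $0, +$1,149.57 each month, − disbursements):
  Nov: +$1,149.57 − $458.46 → $691.11
  Dec: +$1,149.57 − $1,285.08 → $555.60
  Jan: +$1,149.57 → $1,705.17
  Feb: +$1,149.57 − $5,796.42 → -$2,941.68
  Mar: +$1,149.57 → -$1,792.11
  Apr: +$1,149.57 → -$642.54
  May: +$1,149.57 − $458.46 → $48.57
  Jun: +$1,149.57 → $1,198.14
  Jul: +$1,149.57 → $2,347.71
  Aug: +$1,149.57 − $5,796.42 → -$2,299.14
  Sep: +$1,149.57 → -$1,149.57
  Oct: +$1,149.57 → $0.00
Lowest trial balance = -$2,941.68 (Feb)
Initial deposit = cushion − low point = $1,149.57 − (-$2,941.68) = $4,091.25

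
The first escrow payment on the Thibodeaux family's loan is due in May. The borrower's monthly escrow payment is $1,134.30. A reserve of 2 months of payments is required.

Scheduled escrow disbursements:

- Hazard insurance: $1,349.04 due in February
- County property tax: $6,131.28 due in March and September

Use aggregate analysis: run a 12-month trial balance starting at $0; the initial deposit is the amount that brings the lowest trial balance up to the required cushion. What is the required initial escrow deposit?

$3,402.90

Cushion = 2 × $1,134.30 = $2,268.60
Trial balance (start $0, +$1,134.30 each month, − disbursements):
  May: +$1,134.30 → $1,134.30
  Jun: +$1,134.30 → $2,268.60
  Jul: +$1,134.30 → $3,402.90
  Aug: +$1,134.30 → $4,537.20
  Sep: +$1,134.30 − $6,131.28 → -$459.78
  Oct: +$1,134.30 → $674.52
  Nov: +$1,134.30 → $1,808.82
  Dec: +$1,134.30 → $2,943.12
  Jan: +$1,134.30 → $4,077.42
  Feb: +$1,134.30 − $1,349.04 → $3,862.68
  Mar: +$1,134.30 − $6,131.28 → -$1,134.30
  Apr: +$1,134.30 → $0.00
Lowest trial balance = -$1,134.30 (Mar)
Initial deposit = cushion − low point = $2,268.60 − (-$1,134.30) = $3,402.90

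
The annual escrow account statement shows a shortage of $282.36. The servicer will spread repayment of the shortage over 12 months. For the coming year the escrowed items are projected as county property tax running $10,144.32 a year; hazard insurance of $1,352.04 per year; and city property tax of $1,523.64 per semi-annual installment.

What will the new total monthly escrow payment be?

County property tax = $10,144.32 annually
Hazard insurance = $1,352.04 annually
City property tax = $1,523.64 × 2 = $3,047.28 annually
Yearly total = $10,144.32 + $1,352.04 + $3,047.28 = $14,543.64
Per month = $14,543.64 / 12 = $1,211.97
Monthly shortage recovery: $282.36 ÷ 12 = $23.53
Adjusted monthly = $1,211.97 + $23.53 = $1,235.50

$1,235.50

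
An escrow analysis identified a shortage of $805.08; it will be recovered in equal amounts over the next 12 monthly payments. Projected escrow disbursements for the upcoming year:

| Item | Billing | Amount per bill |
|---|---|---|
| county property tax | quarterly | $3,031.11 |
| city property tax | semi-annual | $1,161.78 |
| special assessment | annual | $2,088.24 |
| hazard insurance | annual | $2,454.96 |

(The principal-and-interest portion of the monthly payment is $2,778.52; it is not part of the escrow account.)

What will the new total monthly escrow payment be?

$1,649.69

County property tax: $3,031.11 × 4 = $12,124.44
City property tax: $1,161.78 × 2 = $2,323.56
Special assessment: $2,088.24
Hazard insurance: $2,454.96
Total per year = $12,124.44 + $2,323.56 + $2,088.24 + $2,454.96 = $18,991.20
Per month = $18,991.20 ÷ 12 = $1,582.60
Monthly shortage recovery: $805.08 ÷ 12 = $67.09
Adjusted monthly = $1,582.60 + $67.09 = $1,649.69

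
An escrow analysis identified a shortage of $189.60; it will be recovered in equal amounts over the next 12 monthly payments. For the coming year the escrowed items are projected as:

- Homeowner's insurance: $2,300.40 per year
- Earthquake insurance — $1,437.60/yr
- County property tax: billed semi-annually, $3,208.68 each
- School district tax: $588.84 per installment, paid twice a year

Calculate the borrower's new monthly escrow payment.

Homeowner's insurance — $2,300.40/yr
Earthquake insurance — $1,437.60/yr
County property tax — $3,208.68 × 2 = $6,417.36/yr
School district tax — $588.84 × 2 = $1,177.68/yr
Annual escrow total = $11,333.04
Per month = $11,333.04 / 12 = $944.42
Shortage spread = $189.60 ÷ 12 = $15.80/mo
Adjusted monthly = $944.42 + $15.80 = $960.22

$960.22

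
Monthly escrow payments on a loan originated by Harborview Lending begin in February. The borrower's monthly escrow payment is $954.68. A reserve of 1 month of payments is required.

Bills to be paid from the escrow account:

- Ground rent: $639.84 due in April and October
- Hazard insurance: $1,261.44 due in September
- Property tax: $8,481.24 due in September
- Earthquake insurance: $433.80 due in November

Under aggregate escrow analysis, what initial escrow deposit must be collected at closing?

Cushion = 1 × $954.68 = $954.68
Trial balance (start $0, +$954.68 each month, − disbursements):
  Feb: +$954.68 → $954.68
  Mar: +$954.68 → $1,909.36
  Apr: +$954.68 − $639.84 → $2,224.20
  May: +$954.68 → $3,178.88
  Jun: +$954.68 → $4,133.56
  Jul: +$954.68 → $5,088.24
  Aug: +$954.68 → $6,042.92
  Sep: +$954.68 − $9,742.68 → -$2,745.08
  Oct: +$954.68 − $639.84 → -$2,430.24
  Nov: +$954.68 − $433.80 → -$1,909.36
  Dec: +$954.68 → -$954.68
  Jan: +$954.68 → $0.00
Lowest trial balance = -$2,745.08 (Sep)
Initial deposit = cushion − low point = $954.68 − (-$2,745.08) = $3,699.76

$3,699.76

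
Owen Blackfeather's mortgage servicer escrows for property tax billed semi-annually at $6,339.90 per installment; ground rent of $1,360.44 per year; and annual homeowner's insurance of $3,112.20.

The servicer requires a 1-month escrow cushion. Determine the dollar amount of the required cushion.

Property tax = $6,339.90 × 2 = $12,679.80/yr
Ground rent = $1,360.44/yr
Homeowner's insurance = $3,112.20/yr
Total per year = $12,679.80 + $1,360.44 + $3,112.20 = $17,152.44
Per month = $17,152.44 ÷ 12 = $1,429.37
Required cushion = 1 × $1,429.37 = $1,429.37

$1,429.37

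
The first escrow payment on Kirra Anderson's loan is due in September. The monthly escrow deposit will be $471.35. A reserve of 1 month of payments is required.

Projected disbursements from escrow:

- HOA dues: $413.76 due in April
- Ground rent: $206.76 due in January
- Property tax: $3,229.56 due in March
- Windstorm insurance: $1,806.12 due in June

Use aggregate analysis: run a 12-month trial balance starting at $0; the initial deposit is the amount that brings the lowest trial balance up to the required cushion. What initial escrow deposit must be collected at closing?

$1,414.05

Cushion = 1 × $471.35 = $471.35
Trial balance (start $0, +$471.35 each month, − disbursements):
  Sep: +$471.35 → $471.35
  Oct: +$471.35 → $942.70
  Nov: +$471.35 → $1,414.05
  Dec: +$471.35 → $1,885.40
  Jan: +$471.35 − $206.76 → $2,149.99
  Feb: +$471.35 → $2,621.34
  Mar: +$471.35 − $3,229.56 → -$136.87
  Apr: +$471.35 − $413.76 → -$79.28
  May: +$471.35 → $392.07
  Jun: +$471.35 − $1,806.12 → -$942.70
  Jul: +$471.35 → -$471.35
  Aug: +$471.35 → $0.00
Lowest trial balance = -$942.70 (Jun)
Initial deposit = cushion − low point = $471.35 − (-$942.70) = $1,414.05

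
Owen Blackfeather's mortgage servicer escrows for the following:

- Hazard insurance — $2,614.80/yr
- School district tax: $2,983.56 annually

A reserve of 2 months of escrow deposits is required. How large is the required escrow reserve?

Hazard insurance = $2,614.80
School district tax = $2,983.56
Combined annual = $2,614.80 + $2,983.56 = $5,598.36
Monthly = $5,598.36 / 12 = $466.53
Reserve = 2 × $466.53 = $933.06

$933.06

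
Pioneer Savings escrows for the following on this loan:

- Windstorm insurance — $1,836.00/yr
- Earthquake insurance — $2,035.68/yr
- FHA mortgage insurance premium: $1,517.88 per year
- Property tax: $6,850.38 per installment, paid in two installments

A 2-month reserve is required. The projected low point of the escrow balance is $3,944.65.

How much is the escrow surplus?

$762.93

Windstorm insurance: $1,836.00/yr
Earthquake insurance: $2,035.68/yr
FHA mortgage insurance premium: $1,517.88/yr
Property tax: $6,850.38 × 2 = $13,700.76/yr
Total annual escrow = $1,836.00 + $2,035.68 + $1,517.88 + $13,700.76 = $19,090.32
Monthly = $19,090.32 ÷ 12 = $1,590.86
Cushion = 2 × $1,590.86 = $3,181.72
Surplus = $3,944.65 − $3,181.72 = $762.93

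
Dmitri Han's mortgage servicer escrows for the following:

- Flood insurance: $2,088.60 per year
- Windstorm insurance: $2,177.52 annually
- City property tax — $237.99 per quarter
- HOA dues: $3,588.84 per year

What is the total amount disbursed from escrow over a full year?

$8,806.92

Flood insurance — $2,088.60 annually
Windstorm insurance — $2,177.52 annually
City property tax — $237.99 × 4 = $951.96 annually
HOA dues — $3,588.84 annually
Combined annual = $2,088.60 + $2,177.52 + $951.96 + $3,588.84 = $8,806.92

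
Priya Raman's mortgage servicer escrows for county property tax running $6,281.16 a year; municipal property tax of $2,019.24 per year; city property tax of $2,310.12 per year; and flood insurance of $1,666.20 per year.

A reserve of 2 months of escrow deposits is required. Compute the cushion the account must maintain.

$2,046.12

County property tax: $6,281.16/yr
Municipal property tax: $2,019.24/yr
City property tax: $2,310.12/yr
Flood insurance: $1,666.20/yr
Total per year = $12,276.72
Monthly escrow = $12,276.72 / 12 = $1,023.06
Required cushion = 2 × $1,023.06 = $2,046.12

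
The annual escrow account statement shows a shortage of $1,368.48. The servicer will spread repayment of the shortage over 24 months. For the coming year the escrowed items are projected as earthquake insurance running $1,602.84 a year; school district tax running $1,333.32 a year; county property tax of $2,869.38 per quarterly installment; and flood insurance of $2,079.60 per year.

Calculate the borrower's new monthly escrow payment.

Earthquake insurance: $1,602.84 annually
School district tax: $1,333.32 annually
County property tax: $2,869.38 × 4 = $11,477.52 annually
Flood insurance: $2,079.60 annually
Total per year = $1,602.84 + $1,333.32 + $11,477.52 + $2,079.60 = $16,493.28
Monthly = $16,493.28 / 12 = $1,374.44
Shortage per month = $1,368.48 / 24 = $57.02
Adjusted monthly = $1,374.44 + $57.02 = $1,431.46

$1,431.46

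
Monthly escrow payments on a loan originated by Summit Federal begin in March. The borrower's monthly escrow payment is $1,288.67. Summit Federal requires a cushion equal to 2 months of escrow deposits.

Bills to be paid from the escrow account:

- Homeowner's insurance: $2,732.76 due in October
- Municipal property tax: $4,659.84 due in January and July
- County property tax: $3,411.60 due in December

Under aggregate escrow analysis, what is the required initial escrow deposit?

$3,866.01

Cushion = 2 × $1,288.67 = $2,577.34
Trial balance (start $0, +$1,288.67 each month, − disbursements):
  Mar: +$1,288.67 → $1,288.67
  Apr: +$1,288.67 → $2,577.34
  May: +$1,288.67 → $3,866.01
  Jun: +$1,288.67 → $5,154.68
  Jul: +$1,288.67 − $4,659.84 → $1,783.51
  Aug: +$1,288.67 → $3,072.18
  Sep: +$1,288.67 → $4,360.85
  Oct: +$1,288.67 − $2,732.76 → $2,916.76
  Nov: +$1,288.67 → $4,205.43
  Dec: +$1,288.67 − $3,411.60 → $2,082.50
  Jan: +$1,288.67 − $4,659.84 → -$1,288.67
  Feb: +$1,288.67 → $0.00
Lowest trial balance = -$1,288.67 (Jan)
Initial deposit = cushion − low point = $2,577.34 − (-$1,288.67) = $3,866.01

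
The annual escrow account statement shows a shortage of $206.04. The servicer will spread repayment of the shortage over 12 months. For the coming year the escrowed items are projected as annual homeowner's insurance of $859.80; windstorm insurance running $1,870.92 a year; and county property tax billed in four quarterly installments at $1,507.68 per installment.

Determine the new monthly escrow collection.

Homeowner's insurance — $859.80 annually
Windstorm insurance — $1,870.92 annually
County property tax — $1,507.68 × 4 = $6,030.72 annually
Annual escrow total = $859.80 + $1,870.92 + $6,030.72 = $8,761.44
Monthly = $8,761.44 / 12 = $730.12
Shortage per month = $206.04 ÷ 12 = $17.17
New monthly escrow = $730.12 + $17.17 = $747.29

$747.29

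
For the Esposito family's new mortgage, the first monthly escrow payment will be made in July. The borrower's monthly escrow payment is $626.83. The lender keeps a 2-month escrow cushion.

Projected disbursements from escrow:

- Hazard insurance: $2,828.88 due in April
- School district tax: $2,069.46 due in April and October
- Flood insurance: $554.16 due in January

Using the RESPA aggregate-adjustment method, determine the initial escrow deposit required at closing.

Cushion = 2 × $626.83 = $1,253.66
Trial balance (start $0, +$626.83 each month, − disbursements):
  Jul: +$626.83 → $626.83
  Aug: +$626.83 → $1,253.66
  Sep: +$626.83 → $1,880.49
  Oct: +$626.83 − $2,069.46 → $437.86
  Nov: +$626.83 → $1,064.69
  Dec: +$626.83 → $1,691.52
  Jan: +$626.83 − $554.16 → $1,764.19
  Feb: +$626.83 → $2,391.02
  Mar: +$626.83 → $3,017.85
  Apr: +$626.83 − $4,898.34 → -$1,253.66
  May: +$626.83 → -$626.83
  Jun: +$626.83 → $0.00
Lowest trial balance = -$1,253.66 (Apr)
Initial deposit = cushion − low point = $1,253.66 − (-$1,253.66) = $2,507.32

$2,507.32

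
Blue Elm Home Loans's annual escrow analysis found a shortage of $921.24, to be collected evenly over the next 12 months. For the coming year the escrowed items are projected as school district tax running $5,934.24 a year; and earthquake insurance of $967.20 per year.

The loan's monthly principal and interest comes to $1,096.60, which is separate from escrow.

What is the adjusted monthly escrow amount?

$651.89

School district tax = $5,934.24 annually
Earthquake insurance = $967.20 annually
Annual escrow total = $5,934.24 + $967.20 = $6,901.44
Per month = $6,901.44 / 12 = $575.12
Shortage spread = $921.24 / 12 = $76.77/mo
New monthly escrow = $575.12 + $76.77 = $651.89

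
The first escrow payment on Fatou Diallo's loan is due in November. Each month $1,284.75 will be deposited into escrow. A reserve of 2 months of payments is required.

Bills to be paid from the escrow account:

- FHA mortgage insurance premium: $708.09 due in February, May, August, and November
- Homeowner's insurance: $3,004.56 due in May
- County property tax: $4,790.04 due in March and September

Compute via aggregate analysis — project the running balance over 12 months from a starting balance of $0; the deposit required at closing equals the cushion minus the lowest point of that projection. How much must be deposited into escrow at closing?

$3,854.25

Cushion = 2 × $1,284.75 = $2,569.50
Trial balance (start $0, +$1,284.75 each month, − disbursements):
  Nov: +$1,284.75 − $708.09 → $576.66
  Dec: +$1,284.75 → $1,861.41
  Jan: +$1,284.75 → $3,146.16
  Feb: +$1,284.75 − $708.09 → $3,722.82
  Mar: +$1,284.75 − $4,790.04 → $217.53
  Apr: +$1,284.75 → $1,502.28
  May: +$1,284.75 − $3,712.65 → -$925.62
  Jun: +$1,284.75 → $359.13
  Jul: +$1,284.75 → $1,643.88
  Aug: +$1,284.75 − $708.09 → $2,220.54
  Sep: +$1,284.75 − $4,790.04 → -$1,284.75
  Oct: +$1,284.75 → $0.00
Lowest trial balance = -$1,284.75 (Sep)
Initial deposit = cushion − low point = $2,569.50 − (-$1,284.75) = $3,854.25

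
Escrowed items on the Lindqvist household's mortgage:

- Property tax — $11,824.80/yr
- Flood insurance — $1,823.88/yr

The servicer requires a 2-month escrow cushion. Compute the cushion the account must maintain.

$2,274.78

Property tax — $11,824.80 per year
Flood insurance — $1,823.88 per year
Total per year = $11,824.80 + $1,823.88 = $13,648.68
Base monthly escrow = $13,648.68 / 12 = $1,137.39
Cushion = 2 × $1,137.39 = $2,274.78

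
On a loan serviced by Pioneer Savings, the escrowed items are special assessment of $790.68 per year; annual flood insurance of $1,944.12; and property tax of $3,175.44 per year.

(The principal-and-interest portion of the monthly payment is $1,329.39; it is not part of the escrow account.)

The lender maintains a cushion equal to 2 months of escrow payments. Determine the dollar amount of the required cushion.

Special assessment: $790.68 annually
Flood insurance: $1,944.12 annually
Property tax: $3,175.44 annually
Total annual escrow = $5,910.24
Monthly escrow = $5,910.24 / 12 = $492.52
Cushion = 2 × $492.52 = $985.04

$985.04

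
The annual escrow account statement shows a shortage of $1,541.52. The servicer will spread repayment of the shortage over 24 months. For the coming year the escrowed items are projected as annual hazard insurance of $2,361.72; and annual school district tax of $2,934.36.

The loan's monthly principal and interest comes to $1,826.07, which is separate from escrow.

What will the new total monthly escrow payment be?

$505.57

Hazard insurance — $2,361.72 per year
School district tax — $2,934.36 per year
Total annual escrow = $2,361.72 + $2,934.36 = $5,296.08
Monthly = $5,296.08 ÷ 12 = $441.34
Shortage spread = $1,541.52 / 24 = $64.23/mo
Adjusted monthly = $441.34 + $64.23 = $505.57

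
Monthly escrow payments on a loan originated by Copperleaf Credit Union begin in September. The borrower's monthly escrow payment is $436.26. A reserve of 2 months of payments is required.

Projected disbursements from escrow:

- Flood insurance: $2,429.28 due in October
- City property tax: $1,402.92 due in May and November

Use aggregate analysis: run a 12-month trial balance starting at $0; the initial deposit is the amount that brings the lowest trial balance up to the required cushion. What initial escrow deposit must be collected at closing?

$3,395.94

Cushion = 2 × $436.26 = $872.52
Trial balance (start $0, +$436.26 each month, − disbursements):
  Sep: +$436.26 → $436.26
  Oct: +$436.26 − $2,429.28 → -$1,556.76
  Nov: +$436.26 − $1,402.92 → -$2,523.42
  Dec: +$436.26 → -$2,087.16
  Jan: +$436.26 → -$1,650.90
  Feb: +$436.26 → -$1,214.64
  Mar: +$436.26 → -$778.38
  Apr: +$436.26 → -$342.12
  May: +$436.26 − $1,402.92 → -$1,308.78
  Jun: +$436.26 → -$872.52
  Jul: +$436.26 → -$436.26
  Aug: +$436.26 → $0.00
Lowest trial balance = -$2,523.42 (Nov)
Initial deposit = cushion − low point = $872.52 − (-$2,523.42) = $3,395.94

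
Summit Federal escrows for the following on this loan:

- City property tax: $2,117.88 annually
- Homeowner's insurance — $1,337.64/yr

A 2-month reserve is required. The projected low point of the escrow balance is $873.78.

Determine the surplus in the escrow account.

$297.86

City property tax — $2,117.88 annually
Homeowner's insurance — $1,337.64 annually
Annual escrow total = $2,117.88 + $1,337.64 = $3,455.52
Base monthly escrow = $3,455.52 / 12 = $287.96
Required reserve = 2 × $287.96 = $575.92
Surplus = $873.78 − $575.92 = $297.86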